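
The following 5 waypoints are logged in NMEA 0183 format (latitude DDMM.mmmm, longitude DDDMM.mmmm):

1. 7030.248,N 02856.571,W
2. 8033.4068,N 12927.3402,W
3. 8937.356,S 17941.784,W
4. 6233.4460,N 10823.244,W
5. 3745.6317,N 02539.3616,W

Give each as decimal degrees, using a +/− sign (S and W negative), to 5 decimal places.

1. 70.50413, -28.94285
2. 80.55678, -129.45567
3. -89.62260, -179.69640
4. 62.55743, -108.38740
5. 37.76053, -25.65603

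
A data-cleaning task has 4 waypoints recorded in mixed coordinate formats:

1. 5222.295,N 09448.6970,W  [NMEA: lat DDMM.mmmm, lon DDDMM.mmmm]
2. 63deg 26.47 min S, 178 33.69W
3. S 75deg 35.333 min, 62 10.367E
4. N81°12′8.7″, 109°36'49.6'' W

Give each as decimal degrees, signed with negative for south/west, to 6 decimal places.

Point 1:
  Latitude: degrees = first 2 digits = 52, minutes = 22.295; 52 + 22.295/60 = 52.3715833
  N → positive
  Lon: split at 3 digits → 094° and 48.697′; 94 + 48.697/60 = 94.8116167
  W ⇒ negate
Point 2:
  Latitude: 63 + 26.47/60 = 63.4411667
  S → negative
  Lon: 33.69′ = 0.561500°; total 178.5615000
  hemisphere W, so the sign is −
Point 3:
  φ: 75 + 35.333/60 = 75.5888833
  S ⇒ negate
  Longitude: 62 + 10.367/60 = 62.1727833
  E ⇒ keep positive
Point 4:
  φ: 12′ + 8.7″ = 12.14500′; 81 + 12.14500/60 = 81.2024167
  N ⇒ keep positive
  λ: 109° + 36/60 + 49.6/3600 = 109 + 0.600000 + 0.013778 = 109.6137778
  W → negative

1. 52.371583, -94.811617
2. -63.441167, -178.561500
3. -75.588883, 62.172783
4. 81.202417, -109.613778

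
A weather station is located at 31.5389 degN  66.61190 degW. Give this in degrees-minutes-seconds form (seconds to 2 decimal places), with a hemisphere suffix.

31°32′20.04″ N, 66°36′42.84″ W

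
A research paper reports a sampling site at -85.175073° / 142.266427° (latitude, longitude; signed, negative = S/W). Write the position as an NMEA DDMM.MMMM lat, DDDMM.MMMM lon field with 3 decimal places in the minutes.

8510.504,S / 14215.986,E

Latitude is negative → S; |value| = 85.175073
φ: 85° + 0.175073 × 60 = 85° 10.50438′
Lon: 142° + 0.266427 × 60 = 142° 15.98562′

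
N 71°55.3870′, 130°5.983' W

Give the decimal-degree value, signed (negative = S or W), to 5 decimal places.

71.92312, -130.09972

Latitude: 55.387′ = 0.923117°; total 71.923117
N → positive
Longitude: 130 + 5.983/60 = 130.099717
W → negative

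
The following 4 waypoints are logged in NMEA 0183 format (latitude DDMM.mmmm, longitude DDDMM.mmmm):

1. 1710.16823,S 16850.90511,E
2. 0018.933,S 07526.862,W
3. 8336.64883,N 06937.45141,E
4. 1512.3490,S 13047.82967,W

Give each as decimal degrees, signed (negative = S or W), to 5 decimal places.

1. -17.16947, 168.84842
2. -0.31555, -75.44770
3. 83.61081, 69.62419
4. -15.20582, -130.79716

Point 1:
  φ: degrees = first 2 digits = 17, minutes = 10.16823; 17 + 10.16823/60 = 17.169471
  S → negative
  Longitude: degrees = first 3 digits = 168, minutes = 50.90511; 168 + 50.90511/60 = 168.848419
  E → positive
Point 2:
  Lat: split at 2 digits → 00° and 18.933′; 0 + 18.933/60 = 0.315550
  S ⇒ negate
  Lon: split at 3 digits → 075° and 26.862′; 75 + 26.862/60 = 75.447700
  W ⇒ negate
Point 3:
  φ: degrees = first 2 digits = 83, minutes = 36.64883; 83 + 36.64883/60 = 83.610814
  N → positive
  λ: split at 3 digits → 069° and 37.45141′; 69 + 37.45141/60 = 69.624190
  E → positive
Point 4:
  φ: split at 2 digits → 15° and 12.349′; 15 + 12.349/60 = 15.205817
  S → negative
  Lon: degrees = first 3 digits = 130, minutes = 47.82967; 130 + 47.82967/60 = 130.797161
  W → negative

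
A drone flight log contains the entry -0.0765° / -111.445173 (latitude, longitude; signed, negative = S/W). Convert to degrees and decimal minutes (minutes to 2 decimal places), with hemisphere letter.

0° 4.59′ S, 111° 26.71′ W

Latitude is negative → S; |value| = 0.076500
Lat: minutes = (0.076500 − 0) × 60 = 4.5900
Longitude is negative → W; |value| = 111.445173
Lon: 111° + 0.445173 × 60 = 111° 26.7104′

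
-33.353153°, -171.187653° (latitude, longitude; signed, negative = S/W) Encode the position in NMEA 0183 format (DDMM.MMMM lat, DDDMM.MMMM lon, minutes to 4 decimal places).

3321.1892,S / 17111.2592,W

Latitude is negative → S; |value| = 33.353153
Latitude: 33° + 0.353153 × 60 = 33° 21.189180′
Longitude is negative → W; |value| = 171.187653
Lon: minutes = (171.187653 − 171) × 60 = 11.259180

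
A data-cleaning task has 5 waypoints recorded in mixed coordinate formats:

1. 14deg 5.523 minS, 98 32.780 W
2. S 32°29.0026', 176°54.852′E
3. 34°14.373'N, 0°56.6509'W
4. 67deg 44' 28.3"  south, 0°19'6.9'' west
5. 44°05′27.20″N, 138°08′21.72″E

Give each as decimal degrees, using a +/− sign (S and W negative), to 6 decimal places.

Point 1:
  Latitude: 14 + 5.523/60 = 14.0920500
  S → negative
  Lon: 98 + 32.78/60 = 98.5463333
  W → negative
Point 2:
  Latitude: 32 + 29.0026/60 = 32.4833767
  hemisphere S, so the sign is −
  Lon: 54.852′ = 0.914200°; total 176.9142000
  E ⇒ keep positive
Point 3:
  Latitude: 34 + 14.373/60 = 34.2395500
  N → positive
  λ: 0 + 56.6509/60 = 0.9441817
  hemisphere W, so the sign is −
Point 4:
  φ: 67° + 44/60 + 28.3/3600 = 67 + 0.733333 + 0.007861 = 67.7411944
  hemisphere S, so the sign is −
  Longitude: 0° + 19/60 + 6.9/3600 = 0 + 0.316667 + 0.001917 = 0.3185833
  W → negative
Point 5:
  Lat: 5′ + 27.2″ = 5.45333′; 44 + 5.45333/60 = 44.0908889
  N ⇒ keep positive
  Lon: 8′ + 21.72″ = 8.36200′; 138 + 8.36200/60 = 138.1393667
  E → positive

1. -14.092050, -98.546333
2. -32.483377, 176.914200
3. 34.239550, -0.944182
4. -67.741194, -0.318583
5. 44.090889, 138.139367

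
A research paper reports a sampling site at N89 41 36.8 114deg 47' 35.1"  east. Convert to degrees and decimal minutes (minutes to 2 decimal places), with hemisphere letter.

89° 41.61′ N, 114° 47.59′ E

Latitude: 41 + 36.8/60 = 41.6133′
Longitude: 47 + 35.1/60 = 47.5850′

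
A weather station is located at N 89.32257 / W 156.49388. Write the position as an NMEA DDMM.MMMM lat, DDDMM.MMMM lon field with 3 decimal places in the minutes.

8919.354,N / 15629.633,W

Lat: minutes = (89.322570 − 89) × 60 = 19.35420
λ: 156° + 0.493880 × 60 = 156° 29.63280′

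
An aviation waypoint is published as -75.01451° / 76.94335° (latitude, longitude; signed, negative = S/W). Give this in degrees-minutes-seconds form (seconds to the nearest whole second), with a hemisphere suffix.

75°00′52″ S, 76°56′36″ E

Latitude is negative → S; |value| = 75.014510
φ: whole degrees 75; 0.87060′ → 0′ and 52.24″
Lon: whole degrees 76; 56.60100′ → 56′ and 36.06″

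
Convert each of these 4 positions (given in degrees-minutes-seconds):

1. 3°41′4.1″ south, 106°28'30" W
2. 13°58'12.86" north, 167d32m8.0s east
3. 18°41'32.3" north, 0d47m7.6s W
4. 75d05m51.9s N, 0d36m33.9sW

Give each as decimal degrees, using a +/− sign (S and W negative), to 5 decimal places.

Point 1:
  Latitude: 41′ + 4.1″ = 41.06833′; 3 + 41.06833/60 = 3.684472
  S ⇒ negate
  λ: 106 + 28/60 + 30/3600 = 106.475000
  W → negative
Point 2:
  Lat: 13 + 58/60 + 12.86/3600 = 13.970239
  N → positive
  Longitude: 32′ + 8″ = 32.13333′; 167 + 32.13333/60 = 167.535556
  E → positive
Point 3:
  Lat: 18 + 41/60 + 32.3/3600 = 18.692306
  N ⇒ keep positive
  Lon: 47′ + 7.6″ = 47.12667′; 0 + 47.12667/60 = 0.785444
  W → negative
Point 4:
  Latitude: 75° + 5/60 + 51.9/3600 = 75 + 0.083333 + 0.014417 = 75.097750
  N ⇒ keep positive
  Longitude: 36′ + 33.9″ = 36.56500′; 0 + 36.56500/60 = 0.609417
  W ⇒ negate

1. -3.68447, -106.47500
2. 13.97024, 167.53556
3. 18.69231, -0.78544
4. 75.09775, -0.60942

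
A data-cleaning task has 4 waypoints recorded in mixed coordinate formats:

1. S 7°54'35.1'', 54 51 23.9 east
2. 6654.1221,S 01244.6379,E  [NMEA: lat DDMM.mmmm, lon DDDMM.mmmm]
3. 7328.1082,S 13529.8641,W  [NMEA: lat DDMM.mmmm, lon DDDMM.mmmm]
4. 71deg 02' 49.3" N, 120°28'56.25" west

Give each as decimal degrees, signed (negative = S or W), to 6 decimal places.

1. -7.909750, 54.856639
2. -66.902035, 12.743965
3. -73.468470, -135.497735
4. 71.047028, -120.482292

Point 1:
  φ: 54′ + 35.1″ = 54.58500′; 7 + 54.58500/60 = 7.9097500
  S → negative
  Longitude: 51′ + 23.9″ = 51.39833′; 54 + 51.39833/60 = 54.8566389
  E ⇒ keep positive
Point 2:
  φ: degrees = first 2 digits = 66, minutes = 54.1221; 66 + 54.1221/60 = 66.9020350
  hemisphere S, so the sign is −
  Longitude: split at 3 digits → 012° and 44.6379′; 12 + 44.6379/60 = 12.7439650
  E ⇒ keep positive
Point 3:
  φ: split at 2 digits → 73° and 28.1082′; 73 + 28.1082/60 = 73.4684700
  S → negative
  λ: split at 3 digits → 135° and 29.8641′; 135 + 29.8641/60 = 135.4977350
  W → negative
Point 4:
  φ: 71° + 2/60 + 49.3/3600 = 71 + 0.033333 + 0.013694 = 71.0470278
  N ⇒ keep positive
  Lon: 120 + 28/60 + 56.25/3600 = 120.4822917
  W → negative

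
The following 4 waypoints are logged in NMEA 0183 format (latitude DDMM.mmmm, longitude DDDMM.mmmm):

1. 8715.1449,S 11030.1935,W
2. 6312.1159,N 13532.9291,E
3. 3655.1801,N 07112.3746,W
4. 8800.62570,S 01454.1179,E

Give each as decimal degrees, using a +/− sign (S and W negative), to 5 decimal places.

Point 1:
  Latitude: degrees = first 2 digits = 87, minutes = 15.1449; 87 + 15.1449/60 = 87.252415
  hemisphere S, so the sign is −
  Longitude: split at 3 digits → 110° and 30.1935′; 110 + 30.1935/60 = 110.503225
  W ⇒ negate
Point 2:
  Latitude: degrees = first 2 digits = 63, minutes = 12.1159; 63 + 12.1159/60 = 63.201932
  N ⇒ keep positive
  λ: split at 3 digits → 135° and 32.9291′; 135 + 32.9291/60 = 135.548818
  E → positive
Point 3:
  Latitude: split at 2 digits → 36° and 55.1801′; 36 + 55.1801/60 = 36.919668
  N → positive
  Lon: split at 3 digits → 071° and 12.3746′; 71 + 12.3746/60 = 71.206243
  W ⇒ negate
Point 4:
  φ: split at 2 digits → 88° and 0.6257′; 88 + 0.6257/60 = 88.010428
  S ⇒ negate
  Lon: split at 3 digits → 014° and 54.1179′; 14 + 54.1179/60 = 14.901965
  E ⇒ keep positive

1. -87.25242, -110.50323
2. 63.20193, 135.54882
3. 36.91967, -71.20624
4. -88.01043, 14.90197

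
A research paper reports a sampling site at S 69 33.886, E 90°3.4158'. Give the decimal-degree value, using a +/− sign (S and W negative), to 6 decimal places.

φ: 69 + 33.886/60 = 69.5647667
S ⇒ negate
λ: 90 + 3.4158/60 = 90.0569300
E → positive

-69.564767, 90.056930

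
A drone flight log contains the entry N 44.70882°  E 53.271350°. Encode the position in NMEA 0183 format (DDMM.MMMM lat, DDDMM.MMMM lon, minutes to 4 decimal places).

Latitude: fractional part 0.708820 → 42.529200 minutes
Longitude: minutes = (53.271350 − 53) × 60 = 16.281000

4442.5292,N / 05316.2810,E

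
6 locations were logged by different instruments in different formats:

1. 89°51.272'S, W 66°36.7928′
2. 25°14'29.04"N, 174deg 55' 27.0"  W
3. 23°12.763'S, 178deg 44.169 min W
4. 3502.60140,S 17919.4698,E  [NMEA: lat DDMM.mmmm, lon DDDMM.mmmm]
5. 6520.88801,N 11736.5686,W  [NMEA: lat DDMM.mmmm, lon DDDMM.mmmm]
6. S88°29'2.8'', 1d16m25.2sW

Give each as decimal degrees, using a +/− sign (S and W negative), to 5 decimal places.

Point 1:
  φ: 51.272′ = 0.854533°; total 89.854533
  S → negative
  Longitude: 36.7928′ = 0.613213°; total 66.613213
  W → negative
Point 2:
  Lat: 25 + 14/60 + 29.04/3600 = 25.241400
  N → positive
  Longitude: 174 + 55/60 + 27/3600 = 174.924167
  hemisphere W, so the sign is −
Point 3:
  Latitude: 12.763′ = 0.212717°; total 23.212717
  S ⇒ negate
  Lon: 178 + 44.169/60 = 178.736150
  W ⇒ negate
Point 4:
  Latitude: split at 2 digits → 35° and 2.6014′; 35 + 2.6014/60 = 35.043357
  hemisphere S, so the sign is −
  Lon: split at 3 digits → 179° and 19.4698′; 179 + 19.4698/60 = 179.324497
  E → positive
Point 5:
  φ: degrees = first 2 digits = 65, minutes = 20.88801; 65 + 20.88801/60 = 65.348134
  N ⇒ keep positive
  λ: split at 3 digits → 117° and 36.5686′; 117 + 36.5686/60 = 117.609477
  hemisphere W, so the sign is −
Point 6:
  φ: 29′ + 2.8″ = 29.04667′; 88 + 29.04667/60 = 88.484111
  hemisphere S, so the sign is −
  Lon: 16′ + 25.2″ = 16.42000′; 1 + 16.42000/60 = 1.273667
  hemisphere W, so the sign is −

1. -89.85453, -66.61321
2. 25.24140, -174.92417
3. -23.21272, -178.73615
4. -35.04336, 179.32450
5. 65.34813, -117.60948
6. -88.48411, -1.27367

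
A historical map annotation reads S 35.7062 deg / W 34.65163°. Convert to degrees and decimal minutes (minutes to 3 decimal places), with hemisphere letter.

φ: minutes = (35.706200 − 35) × 60 = 42.37200
λ: 34° + 0.651630 × 60 = 34° 39.09780′

35° 42.372′ S, 34° 39.098′ W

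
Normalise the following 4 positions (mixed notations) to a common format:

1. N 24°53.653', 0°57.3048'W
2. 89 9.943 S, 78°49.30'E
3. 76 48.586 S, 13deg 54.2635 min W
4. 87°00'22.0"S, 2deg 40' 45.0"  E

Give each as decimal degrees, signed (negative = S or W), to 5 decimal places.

1. 24.89422, -0.95508
2. -89.16572, 78.82167
3. -76.80977, -13.90439
4. -87.00611, 2.67917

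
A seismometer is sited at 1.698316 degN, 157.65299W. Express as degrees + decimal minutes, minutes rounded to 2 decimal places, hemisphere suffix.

φ: 1° + 0.698316 × 60 = 1° 41.8990′
Lon: 157° + 0.652990 × 60 = 157° 39.1794′

1° 41.90′ N, 157° 39.18′ W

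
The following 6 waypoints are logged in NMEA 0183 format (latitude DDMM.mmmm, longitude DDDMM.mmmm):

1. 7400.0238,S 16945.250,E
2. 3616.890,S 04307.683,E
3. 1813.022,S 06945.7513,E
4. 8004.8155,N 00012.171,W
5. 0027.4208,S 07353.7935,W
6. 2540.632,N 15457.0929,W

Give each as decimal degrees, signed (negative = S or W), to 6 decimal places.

1. -74.000397, 169.754167
2. -36.281500, 43.128050
3. -18.217033, 69.762522
4. 80.080258, -0.202850
5. -0.457013, -73.896558
6. 25.677200, -154.951548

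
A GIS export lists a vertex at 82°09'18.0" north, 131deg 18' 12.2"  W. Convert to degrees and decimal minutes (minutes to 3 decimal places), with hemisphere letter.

82° 9.300′ N, 131° 18.203′ W

Latitude: 9 + 18/60 = 9.30000′
λ: 18 + 12.2/60 = 18.20333′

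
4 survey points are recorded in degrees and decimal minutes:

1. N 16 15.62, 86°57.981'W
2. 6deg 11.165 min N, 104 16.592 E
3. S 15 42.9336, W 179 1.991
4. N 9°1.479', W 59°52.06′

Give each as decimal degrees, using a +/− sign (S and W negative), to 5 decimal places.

Point 1:
  Latitude: 16 + 15.62/60 = 16.260333
  N ⇒ keep positive
  λ: 86 + 57.981/60 = 86.966350
  W → negative
Point 2:
  Latitude: 6 + 11.165/60 = 6.186083
  N ⇒ keep positive
  λ: 16.592′ = 0.276533°; total 104.276533
  E → positive
Point 3:
  Latitude: 15 + 42.9336/60 = 15.715560
  S ⇒ negate
  Lon: 179 + 1.991/60 = 179.033183
  hemisphere W, so the sign is −
Point 4:
  φ: 1.479′ = 0.024650°; total 9.024650
  N ⇒ keep positive
  Lon: 59 + 52.06/60 = 59.867667
  hemisphere W, so the sign is −

1. 16.26033, -86.96635
2. 6.18608, 104.27653
3. -15.71556, -179.03318
4. 9.02465, -59.86767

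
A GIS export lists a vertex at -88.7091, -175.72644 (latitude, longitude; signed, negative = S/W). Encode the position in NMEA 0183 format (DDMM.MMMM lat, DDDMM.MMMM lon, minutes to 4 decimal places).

Latitude is negative → S; |value| = 88.709100
Lat: minutes = (88.709100 − 88) × 60 = 42.546000
Longitude is negative → W; |value| = 175.726440
Lon: fractional part 0.726440 → 43.586400 minutes

8842.5460,S / 17543.5864,W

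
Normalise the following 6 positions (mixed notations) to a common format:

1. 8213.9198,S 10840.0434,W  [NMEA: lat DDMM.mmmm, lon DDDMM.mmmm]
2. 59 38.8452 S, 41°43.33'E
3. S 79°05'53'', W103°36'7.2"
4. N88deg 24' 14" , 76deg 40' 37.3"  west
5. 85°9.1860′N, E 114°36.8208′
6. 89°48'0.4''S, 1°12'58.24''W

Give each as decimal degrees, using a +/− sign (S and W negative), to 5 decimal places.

Point 1:
  Lat: degrees = first 2 digits = 82, minutes = 13.9198; 82 + 13.9198/60 = 82.231997
  S ⇒ negate
  Longitude: degrees = first 3 digits = 108, minutes = 40.0434; 108 + 40.0434/60 = 108.667390
  W ⇒ negate
Point 2:
  Lat: 59 + 38.8452/60 = 59.647420
  hemisphere S, so the sign is −
  Longitude: 43.33′ = 0.722167°; total 41.722167
  E ⇒ keep positive
Point 3:
  Latitude: 79 + 5/60 + 53/3600 = 79.098056
  S ⇒ negate
  λ: 103 + 36/60 + 7.2/3600 = 103.602000
  hemisphere W, so the sign is −
Point 4:
  Lat: 88° + 24/60 + 14/3600 = 88 + 0.400000 + 0.003889 = 88.403889
  N ⇒ keep positive
  λ: 76 + 40/60 + 37.3/3600 = 76.677028
  W ⇒ negate
Point 5:
  Latitude: 9.186′ = 0.153100°; total 85.153100
  N → positive
  Longitude: 114 + 36.8208/60 = 114.613680
  E → positive
Point 6:
  Latitude: 89° + 48/60 + 0.4/3600 = 89 + 0.800000 + 0.000111 = 89.800111
  S → negative
  Longitude: 1 + 12/60 + 58.24/3600 = 1.216178
  W ⇒ negate

1. -82.23200, -108.66739
2. -59.64742, 41.72217
3. -79.09806, -103.60200
4. 88.40389, -76.67703
5. 85.15310, 114.61368
6. -89.80011, -1.21618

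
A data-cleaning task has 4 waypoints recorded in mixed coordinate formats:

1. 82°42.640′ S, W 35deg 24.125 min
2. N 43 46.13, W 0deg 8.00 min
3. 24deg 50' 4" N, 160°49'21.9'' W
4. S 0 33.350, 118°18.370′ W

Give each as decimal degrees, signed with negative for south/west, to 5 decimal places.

1. -82.71067, -35.40208
2. 43.76883, -0.13333
3. 24.83444, -160.82275
4. -0.55583, -118.30617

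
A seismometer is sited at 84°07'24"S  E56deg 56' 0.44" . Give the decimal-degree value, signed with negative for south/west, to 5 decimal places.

φ: 84 + 7/60 + 24/3600 = 84.123333
S ⇒ negate
Longitude: 56 + 56/60 + 0.44/3600 = 56.933456
E → positive

-84.12333, 56.93346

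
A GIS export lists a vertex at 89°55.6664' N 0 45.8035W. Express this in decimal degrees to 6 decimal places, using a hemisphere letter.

89.927773° N, 0.763392° W

φ: 55.6664′ = 0.927773°; total 89.9277733
Longitude: 0 + 45.8035/60 = 0.7633917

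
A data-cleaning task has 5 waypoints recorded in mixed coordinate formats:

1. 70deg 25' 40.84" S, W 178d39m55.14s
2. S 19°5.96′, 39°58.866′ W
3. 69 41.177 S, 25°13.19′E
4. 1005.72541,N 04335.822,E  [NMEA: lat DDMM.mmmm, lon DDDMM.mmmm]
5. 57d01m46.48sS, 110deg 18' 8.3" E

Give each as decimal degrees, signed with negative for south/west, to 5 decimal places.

1. -70.42801, -178.66532
2. -19.09933, -39.98110
3. -69.68628, 25.21983
4. 10.09542, 43.59703
5. -57.02958, 110.30231

Point 1:
  φ: 25′ + 40.84″ = 25.68067′; 70 + 25.68067/60 = 70.428011
  S ⇒ negate
  Longitude: 178 + 39/60 + 55.14/3600 = 178.665317
  W ⇒ negate
Point 2:
  Latitude: 5.96′ = 0.099333°; total 19.099333
  hemisphere S, so the sign is −
  λ: 58.866′ = 0.981100°; total 39.981100
  hemisphere W, so the sign is −
Point 3:
  φ: 41.177′ = 0.686283°; total 69.686283
  S → negative
  Longitude: 13.19′ = 0.219833°; total 25.219833
  E → positive
Point 4:
  φ: split at 2 digits → 10° and 5.72541′; 10 + 5.72541/60 = 10.095424
  N ⇒ keep positive
  Longitude: degrees = first 3 digits = 43, minutes = 35.822; 43 + 35.822/60 = 43.597033
  E → positive
Point 5:
  Lat: 57 + 1/60 + 46.48/3600 = 57.029578
  S ⇒ negate
  λ: 110 + 18/60 + 8.3/3600 = 110.302306
  E ⇒ keep positive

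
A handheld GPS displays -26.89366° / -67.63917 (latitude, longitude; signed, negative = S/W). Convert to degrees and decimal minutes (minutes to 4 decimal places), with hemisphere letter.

Latitude is negative → S; |value| = 26.893660
Lat: fractional part 0.893660 → 53.619600 minutes
Longitude is negative → W; |value| = 67.639170
Lon: minutes = (67.639170 − 67) × 60 = 38.350200

26° 53.6196′ S, 67° 38.3502′ W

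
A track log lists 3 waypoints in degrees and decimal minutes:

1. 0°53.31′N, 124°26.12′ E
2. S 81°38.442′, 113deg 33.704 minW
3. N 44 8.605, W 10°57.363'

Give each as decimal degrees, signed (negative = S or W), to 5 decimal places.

Point 1:
  Latitude: 0 + 53.31/60 = 0.888500
  N → positive
  λ: 26.12′ = 0.435333°; total 124.435333
  E → positive
Point 2:
  φ: 38.442′ = 0.640700°; total 81.640700
  S → negative
  Lon: 33.704′ = 0.561733°; total 113.561733
  W ⇒ negate
Point 3:
  Lat: 44 + 8.605/60 = 44.143417
  N → positive
  Longitude: 57.363′ = 0.956050°; total 10.956050
  hemisphere W, so the sign is −

1. 0.88850, 124.43533
2. -81.64070, -113.56173
3. 44.14342, -10.95605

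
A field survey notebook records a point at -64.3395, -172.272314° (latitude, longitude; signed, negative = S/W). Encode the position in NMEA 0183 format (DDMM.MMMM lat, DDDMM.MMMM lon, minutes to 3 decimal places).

6420.370,S / 17216.339,W

Latitude is negative → S; |value| = 64.339500
Lat: fractional part 0.339500 → 20.37000 minutes
Longitude is negative → W; |value| = 172.272314
Lon: 172° + 0.272314 × 60 = 172° 16.33884′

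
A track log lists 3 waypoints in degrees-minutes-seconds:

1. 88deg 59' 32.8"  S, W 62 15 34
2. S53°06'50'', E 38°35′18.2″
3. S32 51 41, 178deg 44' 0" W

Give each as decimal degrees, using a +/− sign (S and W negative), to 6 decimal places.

1. -88.992444, -62.259444
2. -53.113889, 38.588389
3. -32.861389, -178.733333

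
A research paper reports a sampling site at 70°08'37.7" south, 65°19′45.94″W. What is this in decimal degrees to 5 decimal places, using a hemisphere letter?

70.14381° S, 65.32943° W

Lat: 70 + 8/60 + 37.7/3600 = 70.143806
λ: 65° + 19/60 + 45.94/3600 = 65 + 0.316667 + 0.012761 = 65.329428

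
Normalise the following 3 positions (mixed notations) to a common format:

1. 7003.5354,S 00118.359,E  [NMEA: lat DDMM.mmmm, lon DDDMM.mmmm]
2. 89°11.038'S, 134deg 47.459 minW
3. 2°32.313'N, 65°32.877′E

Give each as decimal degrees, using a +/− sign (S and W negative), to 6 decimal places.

1. -70.058923, 1.305983
2. -89.183967, -134.790983
3. 2.538550, 65.547950

Point 1:
  φ: degrees = first 2 digits = 70, minutes = 3.5354; 70 + 3.5354/60 = 70.0589233
  hemisphere S, so the sign is −
  Lon: degrees = first 3 digits = 1, minutes = 18.359; 1 + 18.359/60 = 1.3059833
  E → positive
Point 2:
  φ: 89 + 11.038/60 = 89.1839667
  S → negative
  Lon: 47.459′ = 0.790983°; total 134.7909833
  hemisphere W, so the sign is −
Point 3:
  Lat: 2 + 32.313/60 = 2.5385500
  N → positive
  λ: 32.877′ = 0.547950°; total 65.5479500
  E ⇒ keep positive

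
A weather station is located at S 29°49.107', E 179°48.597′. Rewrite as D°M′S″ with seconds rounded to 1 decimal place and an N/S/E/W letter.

29°49′6.4″ S, 179°48′35.8″ E

Lat: fractional minutes 0.10700 × 60 = 6.420″
λ: 48.59700′ → 48′ and 0.59700 × 60 = 35.820″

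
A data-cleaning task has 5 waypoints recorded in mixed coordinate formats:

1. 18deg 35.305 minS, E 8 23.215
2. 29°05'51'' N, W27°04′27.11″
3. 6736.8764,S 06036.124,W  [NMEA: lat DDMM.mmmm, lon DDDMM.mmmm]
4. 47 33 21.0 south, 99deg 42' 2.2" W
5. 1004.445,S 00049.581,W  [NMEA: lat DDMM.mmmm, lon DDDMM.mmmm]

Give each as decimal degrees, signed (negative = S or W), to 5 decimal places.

1. -18.58842, 8.38692
2. 29.09750, -27.07420
3. -67.61461, -60.60207
4. -47.55583, -99.70061
5. -10.07408, -0.82635

Point 1:
  Latitude: 18 + 35.305/60 = 18.588417
  hemisphere S, so the sign is −
  λ: 8 + 23.215/60 = 8.386917
  E ⇒ keep positive
Point 2:
  Latitude: 5′ + 51″ = 5.85000′; 29 + 5.85000/60 = 29.097500
  N ⇒ keep positive
  λ: 4′ + 27.11″ = 4.45183′; 27 + 4.45183/60 = 27.074197
  hemisphere W, so the sign is −
Point 3:
  φ: split at 2 digits → 67° and 36.8764′; 67 + 36.8764/60 = 67.614607
  S → negative
  Lon: degrees = first 3 digits = 60, minutes = 36.124; 60 + 36.124/60 = 60.602067
  W → negative
Point 4:
  Lat: 33′ + 21″ = 33.35000′; 47 + 33.35000/60 = 47.555833
  S → negative
  Lon: 99 + 42/60 + 2.2/3600 = 99.700611
  W → negative
Point 5:
  φ: degrees = first 2 digits = 10, minutes = 4.445; 10 + 4.445/60 = 10.074083
  S ⇒ negate
  Longitude: degrees = first 3 digits = 0, minutes = 49.581; 0 + 49.581/60 = 0.826350
  W ⇒ negate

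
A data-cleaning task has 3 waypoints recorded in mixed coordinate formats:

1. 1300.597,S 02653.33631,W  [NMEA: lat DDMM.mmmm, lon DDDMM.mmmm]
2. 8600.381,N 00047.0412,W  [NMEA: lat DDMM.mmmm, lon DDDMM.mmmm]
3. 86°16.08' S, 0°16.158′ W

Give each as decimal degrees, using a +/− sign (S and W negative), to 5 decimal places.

Point 1:
  Lat: degrees = first 2 digits = 13, minutes = 0.597; 13 + 0.597/60 = 13.009950
  hemisphere S, so the sign is −
  λ: degrees = first 3 digits = 26, minutes = 53.33631; 26 + 53.33631/60 = 26.888939
  W → negative
Point 2:
  Latitude: split at 2 digits → 86° and 0.381′; 86 + 0.381/60 = 86.006350
  N → positive
  λ: degrees = first 3 digits = 0, minutes = 47.0412; 0 + 47.0412/60 = 0.784020
  W → negative
Point 3:
  Lat: 16.08′ = 0.268000°; total 86.268000
  hemisphere S, so the sign is −
  λ: 16.158′ = 0.269300°; total 0.269300
  hemisphere W, so the sign is −

1. -13.00995, -26.88894
2. 86.00635, -0.78402
3. -86.26800, -0.26930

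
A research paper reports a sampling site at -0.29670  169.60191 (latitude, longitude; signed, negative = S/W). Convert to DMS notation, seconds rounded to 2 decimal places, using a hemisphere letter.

Latitude is negative → S; |value| = 0.296700
Latitude: whole degrees 0; 17.80200′ → 17′ and 48.1200″
λ: 0.601910 × 60 = 36.11460′ → 36′, remainder × 60 = 6.8760″

0°17′48.12″ S, 169°36′6.88″ E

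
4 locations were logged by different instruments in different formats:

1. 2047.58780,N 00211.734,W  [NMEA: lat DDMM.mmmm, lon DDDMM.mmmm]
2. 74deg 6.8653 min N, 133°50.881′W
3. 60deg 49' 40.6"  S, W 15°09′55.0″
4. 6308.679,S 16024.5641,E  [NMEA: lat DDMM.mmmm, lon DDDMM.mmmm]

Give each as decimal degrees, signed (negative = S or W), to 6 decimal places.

1. 20.793130, -2.195567
2. 74.114422, -133.848017
3. -60.827944, -15.165278
4. -63.144650, 160.409402

Point 1:
  φ: degrees = first 2 digits = 20, minutes = 47.5878; 20 + 47.5878/60 = 20.7931300
  N ⇒ keep positive
  Longitude: degrees = first 3 digits = 2, minutes = 11.734; 2 + 11.734/60 = 2.1955667
  W ⇒ negate
Point 2:
  φ: 74 + 6.8653/60 = 74.1144217
  N → positive
  λ: 133 + 50.881/60 = 133.8480167
  hemisphere W, so the sign is −
Point 3:
  Latitude: 60° + 49/60 + 40.6/3600 = 60 + 0.816667 + 0.011278 = 60.8279444
  S → negative
  Lon: 15 + 9/60 + 55/3600 = 15.1652778
  W ⇒ negate
Point 4:
  φ: degrees = first 2 digits = 63, minutes = 8.679; 63 + 8.679/60 = 63.1446500
  S ⇒ negate
  Lon: degrees = first 3 digits = 160, minutes = 24.5641; 160 + 24.5641/60 = 160.4094017
  E ⇒ keep positive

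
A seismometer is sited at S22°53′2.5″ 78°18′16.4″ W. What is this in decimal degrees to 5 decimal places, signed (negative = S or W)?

-22.88403, -78.30456

Latitude: 53′ + 2.5″ = 53.04167′; 22 + 53.04167/60 = 22.884028
S ⇒ negate
Lon: 78° + 18/60 + 16.4/3600 = 78 + 0.300000 + 0.004556 = 78.304556
hemisphere W, so the sign is −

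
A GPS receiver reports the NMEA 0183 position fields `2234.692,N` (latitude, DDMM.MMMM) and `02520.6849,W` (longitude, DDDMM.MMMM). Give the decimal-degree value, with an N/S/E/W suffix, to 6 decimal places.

22.578200° N, 25.344748° W

φ: degrees = first 2 digits = 22, minutes = 34.692; 22 + 34.692/60 = 22.5782000
λ: degrees = first 3 digits = 25, minutes = 20.6849; 25 + 20.6849/60 = 25.3447483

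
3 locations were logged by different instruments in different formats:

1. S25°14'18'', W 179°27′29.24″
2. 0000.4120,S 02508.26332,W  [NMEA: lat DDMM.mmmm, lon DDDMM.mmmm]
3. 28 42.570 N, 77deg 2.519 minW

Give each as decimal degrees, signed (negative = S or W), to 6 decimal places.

Point 1:
  φ: 25 + 14/60 + 18/3600 = 25.2383333
  hemisphere S, so the sign is −
  Longitude: 179° + 27/60 + 29.24/3600 = 179 + 0.450000 + 0.008122 = 179.4581222
  W → negative
Point 2:
  φ: split at 2 digits → 00° and 0.412′; 0 + 0.412/60 = 0.0068667
  hemisphere S, so the sign is −
  λ: split at 3 digits → 025° and 8.26332′; 25 + 8.26332/60 = 25.1377220
  hemisphere W, so the sign is −
Point 3:
  φ: 42.57′ = 0.709500°; total 28.7095000
  N → positive
  Lon: 77 + 2.519/60 = 77.0419833
  hemisphere W, so the sign is −

1. -25.238333, -179.458122
2. -0.006867, -25.137722
3. 28.709500, -77.041983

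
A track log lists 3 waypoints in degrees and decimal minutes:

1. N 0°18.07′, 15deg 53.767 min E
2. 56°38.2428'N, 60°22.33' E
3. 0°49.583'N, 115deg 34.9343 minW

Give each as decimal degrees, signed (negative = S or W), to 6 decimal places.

Point 1:
  Lat: 0 + 18.07/60 = 0.3011667
  N ⇒ keep positive
  Longitude: 15 + 53.767/60 = 15.8961167
  E ⇒ keep positive
Point 2:
  φ: 56 + 38.2428/60 = 56.6373800
  N → positive
  Lon: 22.33′ = 0.372167°; total 60.3721667
  E → positive
Point 3:
  Lat: 0 + 49.583/60 = 0.8263833
  N → positive
  λ: 115 + 34.9343/60 = 115.5822383
  W ⇒ negate

1. 0.301167, 15.896117
2. 56.637380, 60.372167
3. 0.826383, -115.582238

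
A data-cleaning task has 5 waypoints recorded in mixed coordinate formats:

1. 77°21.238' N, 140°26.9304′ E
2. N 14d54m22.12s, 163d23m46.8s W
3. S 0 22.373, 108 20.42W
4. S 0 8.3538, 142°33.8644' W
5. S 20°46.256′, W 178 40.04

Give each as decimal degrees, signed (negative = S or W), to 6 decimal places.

1. 77.353967, 140.448840
2. 14.906144, -163.396333
3. -0.372883, -108.340333
4. -0.139230, -142.564407
5. -20.770933, -178.667333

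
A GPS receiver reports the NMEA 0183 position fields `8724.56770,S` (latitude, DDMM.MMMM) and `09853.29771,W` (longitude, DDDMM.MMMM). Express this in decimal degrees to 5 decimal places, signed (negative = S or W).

Latitude: split at 2 digits → 87° and 24.5677′; 87 + 24.5677/60 = 87.409462
hemisphere S, so the sign is −
Lon: degrees = first 3 digits = 98, minutes = 53.29771; 98 + 53.29771/60 = 98.888295
W → negative

-87.40946, -98.88830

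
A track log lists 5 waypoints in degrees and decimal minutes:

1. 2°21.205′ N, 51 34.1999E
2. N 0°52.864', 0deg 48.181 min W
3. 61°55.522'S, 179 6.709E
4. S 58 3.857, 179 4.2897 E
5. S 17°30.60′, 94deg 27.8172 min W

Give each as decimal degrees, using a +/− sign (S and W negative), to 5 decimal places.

1. 2.35342, 51.57000
2. 0.88107, -0.80302
3. -61.92537, 179.11182
4. -58.06428, 179.07150
5. -17.51000, -94.46362

Point 1:
  Latitude: 21.205′ = 0.353417°; total 2.353417
  N → positive
  λ: 51 + 34.1999/60 = 51.569998
  E → positive
Point 2:
  Lat: 0 + 52.864/60 = 0.881067
  N ⇒ keep positive
  Longitude: 48.181′ = 0.803017°; total 0.803017
  hemisphere W, so the sign is −
Point 3:
  Latitude: 61 + 55.522/60 = 61.925367
  S → negative
  λ: 6.709′ = 0.111817°; total 179.111817
  E → positive
Point 4:
  Lat: 58 + 3.857/60 = 58.064283
  S ⇒ negate
  λ: 4.2897′ = 0.071495°; total 179.071495
  E ⇒ keep positive
Point 5:
  φ: 17 + 30.6/60 = 17.510000
  S → negative
  λ: 94 + 27.8172/60 = 94.463620
  W ⇒ negate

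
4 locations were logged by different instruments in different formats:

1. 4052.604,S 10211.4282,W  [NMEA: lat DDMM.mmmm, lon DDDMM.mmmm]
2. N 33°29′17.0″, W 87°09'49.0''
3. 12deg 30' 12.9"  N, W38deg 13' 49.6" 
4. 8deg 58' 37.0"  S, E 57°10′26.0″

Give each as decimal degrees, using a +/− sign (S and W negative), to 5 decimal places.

Point 1:
  φ: degrees = first 2 digits = 40, minutes = 52.604; 40 + 52.604/60 = 40.876733
  S ⇒ negate
  Longitude: degrees = first 3 digits = 102, minutes = 11.4282; 102 + 11.4282/60 = 102.190470
  W → negative
Point 2:
  Lat: 29′ + 17″ = 29.28333′; 33 + 29.28333/60 = 33.488056
  N ⇒ keep positive
  λ: 87° + 9/60 + 49/3600 = 87 + 0.150000 + 0.013611 = 87.163611
  W ⇒ negate
Point 3:
  φ: 12° + 30/60 + 12.9/3600 = 12 + 0.500000 + 0.003583 = 12.503583
  N → positive
  Longitude: 13′ + 49.6″ = 13.82667′; 38 + 13.82667/60 = 38.230444
  hemisphere W, so the sign is −
Point 4:
  Lat: 58′ + 37″ = 58.61667′; 8 + 58.61667/60 = 8.976944
  hemisphere S, so the sign is −
  λ: 57° + 10/60 + 26/3600 = 57 + 0.166667 + 0.007222 = 57.173889
  E → positive

1. -40.87673, -102.19047
2. 33.48806, -87.16361
3. 12.50358, -38.23044
4. -8.97694, 57.17389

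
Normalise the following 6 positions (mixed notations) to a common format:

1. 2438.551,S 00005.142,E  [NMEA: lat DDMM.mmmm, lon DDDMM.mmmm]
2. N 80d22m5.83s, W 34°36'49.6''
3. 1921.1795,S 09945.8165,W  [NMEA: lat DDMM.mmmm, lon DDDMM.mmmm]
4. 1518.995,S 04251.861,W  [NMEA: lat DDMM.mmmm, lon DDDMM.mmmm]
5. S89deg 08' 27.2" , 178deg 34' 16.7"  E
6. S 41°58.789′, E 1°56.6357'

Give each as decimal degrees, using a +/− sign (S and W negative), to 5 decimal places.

1. -24.64252, 0.08570
2. 80.36829, -34.61378
3. -19.35299, -99.76361
4. -15.31658, -42.86435
5. -89.14089, 178.57131
6. -41.97982, 1.94393

Point 1:
  Latitude: split at 2 digits → 24° and 38.551′; 24 + 38.551/60 = 24.642517
  S ⇒ negate
  Lon: degrees = first 3 digits = 0, minutes = 5.142; 0 + 5.142/60 = 0.085700
  E → positive
Point 2:
  Latitude: 80° + 22/60 + 5.83/3600 = 80 + 0.366667 + 0.001619 = 80.368286
  N ⇒ keep positive
  Longitude: 34 + 36/60 + 49.6/3600 = 34.613778
  W → negative
Point 3:
  Lat: split at 2 digits → 19° and 21.1795′; 19 + 21.1795/60 = 19.352992
  S → negative
  Lon: degrees = first 3 digits = 99, minutes = 45.8165; 99 + 45.8165/60 = 99.763608
  W → negative
Point 4:
  Latitude: degrees = first 2 digits = 15, minutes = 18.995; 15 + 18.995/60 = 15.316583
  S → negative
  Lon: split at 3 digits → 042° and 51.861′; 42 + 51.861/60 = 42.864350
  W ⇒ negate
Point 5:
  Lat: 89° + 8/60 + 27.2/3600 = 89 + 0.133333 + 0.007556 = 89.140889
  S → negative
  λ: 34′ + 16.7″ = 34.27833′; 178 + 34.27833/60 = 178.571306
  E ⇒ keep positive
Point 6:
  φ: 58.789′ = 0.979817°; total 41.979817
  hemisphere S, so the sign is −
  Lon: 1 + 56.6357/60 = 1.943928
  E ⇒ keep positive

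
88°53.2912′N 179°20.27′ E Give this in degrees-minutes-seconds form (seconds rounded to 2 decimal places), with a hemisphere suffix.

88°53′17.47″ N, 179°20′16.20″ E

φ: fractional minutes 0.29120 × 60 = 17.4720″
Longitude: 20.27000′ → 20′ and 0.27000 × 60 = 16.2000″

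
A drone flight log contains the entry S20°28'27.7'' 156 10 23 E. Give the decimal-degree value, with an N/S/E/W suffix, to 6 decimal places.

20.474361° S, 156.173056° E

Lat: 20° + 28/60 + 27.7/3600 = 20 + 0.466667 + 0.007694 = 20.4743611
Lon: 156° + 10/60 + 23/3600 = 156 + 0.166667 + 0.006389 = 156.1730556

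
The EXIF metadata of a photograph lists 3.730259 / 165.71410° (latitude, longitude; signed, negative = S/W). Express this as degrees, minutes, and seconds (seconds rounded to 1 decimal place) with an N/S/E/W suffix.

Latitude: 0.730259° → 43.81554′; 0.81554 × 60 = 48.932″
Longitude: 0.714100 × 60 = 42.84600′ → 42′, remainder × 60 = 50.760″

3°43′48.9″ N, 165°42′50.8″ E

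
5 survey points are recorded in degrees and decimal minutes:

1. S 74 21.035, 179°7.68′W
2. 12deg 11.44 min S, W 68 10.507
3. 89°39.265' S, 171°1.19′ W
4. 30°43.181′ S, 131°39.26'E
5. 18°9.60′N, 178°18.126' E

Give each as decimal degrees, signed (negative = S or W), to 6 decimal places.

1. -74.350583, -179.128000
2. -12.190667, -68.175117
3. -89.654417, -171.019833
4. -30.719683, 131.654333
5. 18.160000, 178.302100

Point 1:
  Latitude: 21.035′ = 0.350583°; total 74.3505833
  hemisphere S, so the sign is −
  λ: 179 + 7.68/60 = 179.1280000
  hemisphere W, so the sign is −
Point 2:
  Latitude: 12 + 11.44/60 = 12.1906667
  S → negative
  Longitude: 10.507′ = 0.175117°; total 68.1751167
  hemisphere W, so the sign is −
Point 3:
  Lat: 39.265′ = 0.654417°; total 89.6544167
  S → negative
  Longitude: 171 + 1.19/60 = 171.0198333
  hemisphere W, so the sign is −
Point 4:
  Lat: 30 + 43.181/60 = 30.7196833
  S → negative
  Longitude: 39.26′ = 0.654333°; total 131.6543333
  E → positive
Point 5:
  Latitude: 9.6′ = 0.160000°; total 18.1600000
  N → positive
  Lon: 18.126′ = 0.302100°; total 178.3021000
  E ⇒ keep positive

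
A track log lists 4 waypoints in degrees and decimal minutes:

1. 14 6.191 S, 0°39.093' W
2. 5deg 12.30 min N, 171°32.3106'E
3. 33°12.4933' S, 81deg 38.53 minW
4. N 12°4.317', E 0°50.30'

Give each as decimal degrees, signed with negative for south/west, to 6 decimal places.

Point 1:
  φ: 6.191′ = 0.103183°; total 14.1031833
  S → negative
  Longitude: 39.093′ = 0.651550°; total 0.6515500
  hemisphere W, so the sign is −
Point 2:
  Latitude: 12.3′ = 0.205000°; total 5.2050000
  N ⇒ keep positive
  Lon: 171 + 32.3106/60 = 171.5385100
  E ⇒ keep positive
Point 3:
  Latitude: 12.4933′ = 0.208222°; total 33.2082217
  S → negative
  Longitude: 81 + 38.53/60 = 81.6421667
  hemisphere W, so the sign is −
Point 4:
  Lat: 4.317′ = 0.071950°; total 12.0719500
  N ⇒ keep positive
  λ: 50.3′ = 0.838333°; total 0.8383333
  E ⇒ keep positive

1. -14.103183, -0.651550
2. 5.205000, 171.538510
3. -33.208222, -81.642167
4. 12.071950, 0.838333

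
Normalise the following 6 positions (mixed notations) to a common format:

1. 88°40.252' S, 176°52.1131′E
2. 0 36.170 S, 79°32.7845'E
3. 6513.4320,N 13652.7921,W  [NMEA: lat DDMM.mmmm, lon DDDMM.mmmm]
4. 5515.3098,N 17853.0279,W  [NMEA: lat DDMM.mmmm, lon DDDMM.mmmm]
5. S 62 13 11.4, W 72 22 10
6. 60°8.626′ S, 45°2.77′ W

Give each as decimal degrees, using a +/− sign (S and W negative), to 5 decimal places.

1. -88.67087, 176.86855
2. -0.60283, 79.54641
3. 65.22387, -136.87987
4. 55.25516, -178.88380
5. -62.21983, -72.36944
6. -60.14377, -45.04617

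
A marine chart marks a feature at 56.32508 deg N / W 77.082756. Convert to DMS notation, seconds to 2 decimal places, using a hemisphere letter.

56°19′30.29″ N, 77°04′57.92″ W

Latitude: whole degrees 56; 19.50480′ → 19′ and 30.2880″
Longitude: 0.082756 × 60 = 4.96536′ → 4′, remainder × 60 = 57.9216″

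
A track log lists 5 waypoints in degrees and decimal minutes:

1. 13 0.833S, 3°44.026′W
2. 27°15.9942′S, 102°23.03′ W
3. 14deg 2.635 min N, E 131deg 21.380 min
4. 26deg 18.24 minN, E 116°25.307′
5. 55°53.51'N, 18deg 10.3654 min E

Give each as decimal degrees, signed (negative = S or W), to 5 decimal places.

1. -13.01388, -3.73377
2. -27.26657, -102.38383
3. 14.04392, 131.35633
4. 26.30400, 116.42178
5. 55.89183, 18.17276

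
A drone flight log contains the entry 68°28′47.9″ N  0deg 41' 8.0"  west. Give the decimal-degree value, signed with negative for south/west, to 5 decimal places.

68.47997, -0.68556

φ: 68° + 28/60 + 47.9/3600 = 68 + 0.466667 + 0.013306 = 68.479972
N → positive
Longitude: 41′ + 8″ = 41.13333′; 0 + 41.13333/60 = 0.685556
hemisphere W, so the sign is −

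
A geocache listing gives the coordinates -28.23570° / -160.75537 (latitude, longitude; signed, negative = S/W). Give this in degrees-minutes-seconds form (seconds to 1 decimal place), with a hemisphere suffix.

Latitude is negative → S; |value| = 28.235700
Lat: whole degrees 28; 14.14200′ → 14′ and 8.520″
Longitude is negative → W; |value| = 160.755370
λ: whole degrees 160; 45.32220′ → 45′ and 19.332″

28°14′8.5″ S, 160°45′19.3″ W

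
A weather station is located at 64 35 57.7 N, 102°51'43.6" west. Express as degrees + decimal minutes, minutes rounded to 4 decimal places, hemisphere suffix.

64° 35.9617′ N, 102° 51.7267′ W

Lat: 35 + 57.7/60 = 35.961667′
Lon: 51 + 43.6/60 = 51.726667′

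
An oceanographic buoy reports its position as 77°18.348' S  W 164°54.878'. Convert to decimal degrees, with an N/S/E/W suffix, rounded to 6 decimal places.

Lat: 77 + 18.348/60 = 77.3058000
λ: 54.878′ = 0.914633°; total 164.9146333

77.305800° S, 164.914633° W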